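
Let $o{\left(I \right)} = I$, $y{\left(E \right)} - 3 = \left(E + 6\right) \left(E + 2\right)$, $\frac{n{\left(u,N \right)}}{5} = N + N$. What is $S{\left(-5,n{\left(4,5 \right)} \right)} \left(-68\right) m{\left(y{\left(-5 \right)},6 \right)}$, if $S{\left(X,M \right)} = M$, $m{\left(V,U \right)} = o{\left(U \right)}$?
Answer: $-20400$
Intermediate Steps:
$n{\left(u,N \right)} = 10 N$ ($n{\left(u,N \right)} = 5 \left(N + N\right) = 5 \cdot 2 N = 10 N$)
$y{\left(E \right)} = 3 + \left(2 + E\right) \left(6 + E\right)$ ($y{\left(E \right)} = 3 + \left(E + 6\right) \left(E + 2\right) = 3 + \left(6 + E\right) \left(2 + E\right) = 3 + \left(2 + E\right) \left(6 + E\right)$)
$m{\left(V,U \right)} = U$
$S{\left(-5,n{\left(4,5 \right)} \right)} \left(-68\right) m{\left(y{\left(-5 \right)},6 \right)} = 10 \cdot 5 \left(-68\right) 6 = 50 \left(-68\right) 6 = \left(-3400\right) 6 = -20400$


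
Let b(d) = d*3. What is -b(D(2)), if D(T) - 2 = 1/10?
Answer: -63/10 ≈ -6.3000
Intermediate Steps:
D(T) = 21/10 (D(T) = 2 + 1/10 = 2 + ⅒ = 21/10)
b(d) = 3*d
-b(D(2)) = -3*21/10 = -1*63/10 = -63/10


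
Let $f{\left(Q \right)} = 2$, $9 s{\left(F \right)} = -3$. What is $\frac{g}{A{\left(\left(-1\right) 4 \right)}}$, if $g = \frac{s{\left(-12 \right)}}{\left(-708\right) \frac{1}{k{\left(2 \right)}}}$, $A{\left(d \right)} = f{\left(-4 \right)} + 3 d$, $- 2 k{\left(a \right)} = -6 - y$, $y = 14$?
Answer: $- \frac{1}{2124} \approx -0.00047081$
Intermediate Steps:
$s{\left(F \right)} = - \frac{1}{3}$ ($s{\left(F \right)} = \frac{1}{9} \left(-3\right) = - \frac{1}{3}$)
$k{\left(a \right)} = 10$ ($k{\left(a \right)} = - \frac{-6 - 14}{2} = \left(- \frac{1}{2}\right) \left(-20\right) = 10$)
$A{\left(d \right)} = 2 + 3 d$
$g = \frac{5}{1062}$ ($g = - \frac{1}{3 \left(- \frac{708}{10}\right)} = - \frac{1}{3 \left(\left(-708\right) \frac{1}{10}\right)} = - \frac{1}{3 \left(- \frac{354}{5}\right)} = \left(- \frac{1}{3}\right) \left(- \frac{5}{354}\right) = \frac{5}{1062} \approx 0.0047081$)
$\frac{g}{A{\left(\left(-1\right) 4 \right)}} = \frac{5}{1062 \left(2 + 3 \left(\left(-1\right) 4\right)\right)} = \frac{5}{1062 \left(2 + 3 \left(-4\right)\right)} = \frac{5}{1062 \left(2 - 12\right)} = \frac{5}{1062 \left(-10\right)} = \frac{5}{1062} \left(- \frac{1}{10}\right) = - \frac{1}{2124}$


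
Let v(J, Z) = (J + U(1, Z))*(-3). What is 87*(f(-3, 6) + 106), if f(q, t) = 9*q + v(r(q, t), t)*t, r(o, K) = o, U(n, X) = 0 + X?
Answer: 2175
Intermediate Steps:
U(n, X) = X
v(J, Z) = -3*J - 3*Z (v(J, Z) = (J + Z)*(-3) = -3*J - 3*Z)
f(q, t) = 9*q + t*(-3*q - 3*t) (f(q, t) = 9*q + (-3*q - 3*t)*t = 9*q + t*(-3*q - 3*t))
87*(f(-3, 6) + 106) = 87*((9*(-3) - 3*6*(-3 + 6)) + 106) = 87*((-27 - 3*6*3) + 106) = 87*((-27 - 54) + 106) = 87*(-81 + 106) = 87*25 = 2175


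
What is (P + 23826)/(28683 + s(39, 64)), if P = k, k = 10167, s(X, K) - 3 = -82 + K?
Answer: 11331/9556 ≈ 1.1857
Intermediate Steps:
s(X, K) = -79 + K (s(X, K) = 3 + (-82 + K) = -79 + K)
P = 10167
(P + 23826)/(28683 + s(39, 64)) = (10167 + 23826)/(28683 + (-79 + 64)) = 33993/(28683 - 15) = 33993/28668 = 33993*(1/28668) = 11331/9556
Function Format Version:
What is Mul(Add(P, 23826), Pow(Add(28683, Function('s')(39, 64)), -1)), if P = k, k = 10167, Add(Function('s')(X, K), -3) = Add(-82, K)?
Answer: Rational(11331, 9556) ≈ 1.1857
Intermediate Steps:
Function('s')(X, K) = Add(-79, K) (Function('s')(X, K) = Add(3, Add(-82, K)) = Add(-79, K))
P = 10167
Mul(Add(P, 23826), Pow(Add(28683, Function('s')(39, 64)), -1)) = Mul(Add(10167, 23826), Pow(Add(28683, Add(-79, 64)), -1)) = Mul(33993, Pow(Add(28683, -15), -1)) = Mul(33993, Pow(28668, -1)) = Mul(33993, Rational(1, 28668)) = Rational(11331, 9556)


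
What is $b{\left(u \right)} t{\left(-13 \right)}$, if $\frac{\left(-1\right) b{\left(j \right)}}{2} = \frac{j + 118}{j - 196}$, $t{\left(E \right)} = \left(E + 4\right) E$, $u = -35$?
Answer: $\frac{6474}{77} \approx 84.078$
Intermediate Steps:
$t{\left(E \right)} = E \left(4 + E\right)$ ($t{\left(E \right)} = \left(4 + E\right) E = E \left(4 + E\right)$)
$b{\left(j \right)} = - \frac{2 \left(118 + j\right)}{-196 + j}$ ($b{\left(j \right)} = - 2 \frac{j + 118}{j - 196} = - 2 \frac{118 + j}{-196 + j} = - \frac{2 \left(118 + j\right)}{-196 + j}$)
$b{\left(u \right)} t{\left(-13 \right)} = \frac{2 \left(-118 - -35\right)}{-196 - 35} \left(- 13 \left(4 - 13\right)\right) = \frac{2 \left(-118 + 35\right)}{-231} \left(\left(-13\right) \left(-9\right)\right) = 2 \left(- \frac{1}{231}\right) \left(-83\right) 117 = \frac{166}{231} \cdot 117 = \frac{6474}{77}$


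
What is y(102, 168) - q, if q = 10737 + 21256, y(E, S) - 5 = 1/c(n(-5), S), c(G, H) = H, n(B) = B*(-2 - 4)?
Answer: -5373983/168 ≈ -31988.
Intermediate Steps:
n(B) = -6*B (n(B) = B*(-6) = -6*B)
y(E, S) = 5 + 1/S
q = 31993
y(102, 168) - q = (5 + 1/168) - 1*31993 = (5 + 1/168) - 31993 = 841/168 - 31993 = -5373983/168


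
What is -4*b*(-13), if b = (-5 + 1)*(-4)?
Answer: 832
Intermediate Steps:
b = 16 (b = -4*(-4) = 16)
-4*b*(-13) = -4*16*(-13) = -64*(-13) = 832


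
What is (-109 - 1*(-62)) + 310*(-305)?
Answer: -94597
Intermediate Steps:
(-109 - 1*(-62)) + 310*(-305) = (-109 + 62) - 94550 = -47 - 94550 = -94597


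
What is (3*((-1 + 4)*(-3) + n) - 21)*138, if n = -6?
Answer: -9108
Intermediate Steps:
(3*((-1 + 4)*(-3) + n) - 21)*138 = (3*((-1 + 4)*(-3) - 6) - 21)*138 = (3*(3*(-3) - 6) - 21)*138 = (3*(-9 - 6) - 21)*138 = (3*(-15) - 21)*138 = (-45 - 21)*138 = -66*138 = -9108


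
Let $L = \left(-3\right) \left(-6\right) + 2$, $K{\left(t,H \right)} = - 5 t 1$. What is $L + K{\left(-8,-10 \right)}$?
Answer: $60$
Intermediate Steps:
$K{\left(t,H \right)} = - 5 t$
$L = 20$ ($L = 18 + 2 = 20$)
$L + K{\left(-8,-10 \right)} = 20 - -40 = 20 + 40 = 60$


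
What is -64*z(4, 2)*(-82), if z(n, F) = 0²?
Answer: 0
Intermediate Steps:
z(n, F) = 0
-64*z(4, 2)*(-82) = -64*0*(-82) = 0*(-82) = 0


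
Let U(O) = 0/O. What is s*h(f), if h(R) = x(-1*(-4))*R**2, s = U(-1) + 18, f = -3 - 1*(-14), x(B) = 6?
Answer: 13068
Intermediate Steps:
U(O) = 0
f = 11 (f = -3 + 14 = 11)
s = 18 (s = 0 + 18 = 18)
h(R) = 6*R**2
s*h(f) = 18*(6*11**2) = 18*(6*121) = 18*726 = 13068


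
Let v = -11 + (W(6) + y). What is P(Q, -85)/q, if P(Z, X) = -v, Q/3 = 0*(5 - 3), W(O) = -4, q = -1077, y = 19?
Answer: 4/1077 ≈ 0.0037140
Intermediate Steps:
Q = 0 (Q = 3*(0*(5 - 3)) = 3*(0*2) = 3*0 = 0)
v = 4 (v = -11 + (-4 + 19) = -11 + 15 = 4)
P(Z, X) = -4 (P(Z, X) = -1*4 = -4)
P(Q, -85)/q = -4/(-1077) = -4*(-1/1077) = 4/1077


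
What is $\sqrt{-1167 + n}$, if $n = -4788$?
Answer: $i \sqrt{5955} \approx 77.169 i$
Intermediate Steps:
$\sqrt{-1167 + n} = \sqrt{-1167 - 4788} = \sqrt{-5955} = i \sqrt{5955}$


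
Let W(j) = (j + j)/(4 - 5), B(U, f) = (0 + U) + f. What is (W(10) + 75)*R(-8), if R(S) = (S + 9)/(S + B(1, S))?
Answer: -11/3 ≈ -3.6667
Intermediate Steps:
B(U, f) = U + f
W(j) = -2*j (W(j) = (2*j)/(-1) = (2*j)*(-1) = -2*j)
R(S) = (9 + S)/(1 + 2*S) (R(S) = (S + 9)/(S + (1 + S)) = (9 + S)/(1 + 2*S))
(W(10) + 75)*R(-8) = (-2*10 + 75)*((9 - 8)/(1 + 2*(-8))) = (-20 + 75)*(1/(1 - 16)) = 55*(1/(-15)) = 55*(-1/15*1) = 55*(-1/15) = -11/3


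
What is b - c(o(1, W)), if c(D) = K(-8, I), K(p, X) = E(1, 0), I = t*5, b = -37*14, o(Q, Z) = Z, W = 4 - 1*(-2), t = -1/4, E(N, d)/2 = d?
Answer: -518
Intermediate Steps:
E(N, d) = 2*d
t = -1/4 (t = -1*1/4 = -1/4 ≈ -0.25000)
W = 6 (W = 4 + 2 = 6)
b = -518
I = -5/4 (I = -1/4*5 = -5/4 ≈ -1.2500)
K(p, X) = 0 (K(p, X) = 2*0 = 0)
c(D) = 0
b - c(o(1, W)) = -518 - 1*0 = -518 + 0 = -518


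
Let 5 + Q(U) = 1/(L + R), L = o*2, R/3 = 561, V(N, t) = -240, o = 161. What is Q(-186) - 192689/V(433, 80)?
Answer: 76787137/96240 ≈ 797.87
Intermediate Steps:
R = 1683 (R = 3*561 = 1683)
L = 322 (L = 161*2 = 322)
Q(U) = -10024/2005 (Q(U) = -5 + 1/(322 + 1683) = -5 + 1/2005 = -10024/2005)
Q(-186) - 192689/V(433, 80) = -10024/2005 - 192689/(-240) = -10024/2005 - 192689*(-1)/240 = -10024/2005 - 1*(-192689/240) = -10024/2005 + 192689/240 = 76787137/96240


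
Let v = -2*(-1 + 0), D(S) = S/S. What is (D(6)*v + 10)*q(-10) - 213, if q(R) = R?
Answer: -333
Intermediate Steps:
D(S) = 1
v = 2 (v = -2*(-1) = 2)
(D(6)*v + 10)*q(-10) - 213 = (1*2 + 10)*(-10) - 213 = (2 + 10)*(-10) - 213 = 12*(-10) - 213 = -120 - 213 = -333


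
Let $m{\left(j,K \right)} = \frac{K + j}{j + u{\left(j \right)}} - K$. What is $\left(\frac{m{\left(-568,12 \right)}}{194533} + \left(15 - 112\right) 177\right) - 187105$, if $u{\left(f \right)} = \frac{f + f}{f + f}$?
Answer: $- \frac{22531465308062}{110300211} \approx -2.0427 \cdot 10^{5}$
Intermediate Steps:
$u{\left(f \right)} = 1$ ($u{\left(f \right)} = \frac{2 f}{2 f} = 2 f \frac{1}{2 f} = 1$)
$m{\left(j,K \right)} = - K + \frac{K + j}{1 + j}$ ($m{\left(j,K \right)} = \frac{K + j}{j + 1} - K = \frac{K + j}{1 + j} - K = - K + \frac{K + j}{1 + j}$)
$\left(\frac{m{\left(-568,12 \right)}}{194533} + \left(15 - 112\right) 177\right) - 187105 = \left(\frac{\left(-568\right) \frac{1}{1 - 568} \left(1 - 12\right)}{194533} + \left(15 - 112\right) 177\right) - 187105 = \left(- \frac{568 \left(1 - 12\right)}{-567} \cdot \frac{1}{194533} - 17169\right) - 187105 = \left(\left(-568\right) \left(- \frac{1}{567}\right) \left(-11\right) \frac{1}{194533} - 17169\right) - 187105 = \left(\left(- \frac{6248}{567}\right) \frac{1}{194533} - 17169\right) - 187105 = \left(- \frac{6248}{110300211} - 17169\right) - 187105 = - \frac{1893744328907}{110300211} - 187105 = - \frac{22531465308062}{110300211}$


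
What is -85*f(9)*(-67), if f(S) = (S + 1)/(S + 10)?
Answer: 56950/19 ≈ 2997.4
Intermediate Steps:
f(S) = (1 + S)/(10 + S)
-85*f(9)*(-67) = -85*(1 + 9)/(10 + 9)*(-67) = -85*10/19*(-67) = -850/19*(-67) = 56950/19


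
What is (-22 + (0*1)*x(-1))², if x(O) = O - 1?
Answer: 484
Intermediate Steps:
x(O) = -1 + O
(-22 + (0*1)*x(-1))² = (-22 + (0*1)*(-1 - 1))² = (-22 + 0*(-2))² = (-22 + 0)² = (-22)² = 484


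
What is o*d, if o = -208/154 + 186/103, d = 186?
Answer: 671460/7931 ≈ 84.663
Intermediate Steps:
o = 3610/7931 (o = -208*1/154 + 186*(1/103) = -104/77 + 186/103 = 3610/7931 ≈ 0.45518)
o*d = (3610/7931)*186 = 671460/7931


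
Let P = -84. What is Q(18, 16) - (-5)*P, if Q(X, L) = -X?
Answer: -438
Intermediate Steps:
Q(18, 16) - (-5)*P = -1*18 - (-5)*(-84) = -18 - 1*420 = -18 - 420 = -438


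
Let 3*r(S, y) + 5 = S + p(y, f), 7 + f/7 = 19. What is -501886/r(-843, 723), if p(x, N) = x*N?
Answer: -68439/2722 ≈ -25.143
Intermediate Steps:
f = 84 (f = -49 + 7*19 = -49 + 133 = 84)
p(x, N) = N*x
r(S, y) = -5/3 + 28*y + S/3 (r(S, y) = -5/3 + (S + 84*y)/3 = -5/3 + (28*y + S/3) = -5/3 + 28*y + S/3)
-501886/r(-843, 723) = -501886/(-5/3 + 28*723 + (1/3)*(-843)) = -501886/(-5/3 + 20244 - 281) = -501886/59884/3 = -501886*3/59884 = -68439/2722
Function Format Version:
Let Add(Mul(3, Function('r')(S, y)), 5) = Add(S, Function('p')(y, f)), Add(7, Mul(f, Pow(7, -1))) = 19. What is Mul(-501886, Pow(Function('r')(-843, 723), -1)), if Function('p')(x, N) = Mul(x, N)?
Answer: Rational(-68439, 2722) ≈ -25.143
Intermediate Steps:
f = 84 (f = Add(-49, Mul(7, 19)) = Add(-49, 133) = 84)
Function('p')(x, N) = Mul(N, x)
Function('r')(S, y) = Add(Rational(-5, 3), Mul(28, y), Mul(Rational(1, 3), S)) (Function('r')(S, y) = Add(Rational(-5, 3), Mul(Rational(1, 3), Add(S, Mul(84, y)))) = Add(Rational(-5, 3), Add(Mul(28, y), Mul(Rational(1, 3), S))) = Add(Rational(-5, 3), Mul(28, y), Mul(Rational(1, 3), S)))
Mul(-501886, Pow(Function('r')(-843, 723), -1)) = Mul(-501886, Pow(Add(Rational(-5, 3), Mul(28, 723), Mul(Rational(1, 3), -843)), -1)) = Mul(-501886, Pow(Add(Rational(-5, 3), 20244, -281), -1)) = Mul(-501886, Pow(Rational(59884, 3), -1)) = Mul(-501886, Rational(3, 59884)) = Rational(-68439, 2722)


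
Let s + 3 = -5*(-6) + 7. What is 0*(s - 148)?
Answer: 0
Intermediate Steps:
s = 34 (s = -3 + (-5*(-6) + 7) = -3 + (30 + 7) = -3 + 37 = 34)
0*(s - 148) = 0*(34 - 148) = 0*(-114) = 0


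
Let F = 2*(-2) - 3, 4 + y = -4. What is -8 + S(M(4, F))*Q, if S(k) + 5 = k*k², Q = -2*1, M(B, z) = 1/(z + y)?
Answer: 6752/3375 ≈ 2.0006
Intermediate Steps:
y = -8 (y = -4 - 4 = -8)
F = -7 (F = -4 - 3 = -7)
M(B, z) = 1/(-8 + z) (M(B, z) = 1/(z - 8) = 1/(-8 + z))
Q = -2
S(k) = -5 + k³ (S(k) = -5 + k*k² = -5 + k³)
-8 + S(M(4, F))*Q = -8 + (-5 + (1/(-8 - 7))³)*(-2) = -8 + (-5 + (1/(-15))³)*(-2) = -8 + (-5 + (-1/15)³)*(-2) = -8 + (-5 - 1/3375)*(-2) = -8 - 16876/3375*(-2) = -8 + 33752/3375 = 6752/3375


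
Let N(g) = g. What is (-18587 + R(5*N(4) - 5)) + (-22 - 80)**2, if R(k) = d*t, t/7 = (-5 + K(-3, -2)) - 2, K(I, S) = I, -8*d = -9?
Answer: -33047/4 ≈ -8261.8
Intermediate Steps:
d = 9/8 (d = -1/8*(-9) = 9/8 ≈ 1.1250)
t = -70 (t = 7*((-5 - 3) - 2) = 7*(-8 - 2) = 7*(-10) = -70)
R(k) = -315/4 (R(k) = (9/8)*(-70) = -315/4)
(-18587 + R(5*N(4) - 5)) + (-22 - 80)**2 = (-18587 - 315/4) + (-22 - 80)**2 = -74663/4 + (-102)**2 = -74663/4 + 10404 = -33047/4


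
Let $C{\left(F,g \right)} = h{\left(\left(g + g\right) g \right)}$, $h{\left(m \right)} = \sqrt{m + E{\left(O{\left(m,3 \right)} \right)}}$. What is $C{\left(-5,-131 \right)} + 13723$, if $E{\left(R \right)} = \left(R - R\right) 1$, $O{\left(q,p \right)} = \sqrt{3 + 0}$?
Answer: $13723 + 131 \sqrt{2} \approx 13908.0$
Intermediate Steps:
$O{\left(q,p \right)} = \sqrt{3}$
$E{\left(R \right)} = 0$ ($E{\left(R \right)} = 0 \cdot 1 = 0$)
$h{\left(m \right)} = \sqrt{m}$ ($h{\left(m \right)} = \sqrt{m + 0} = \sqrt{m}$)
$C{\left(F,g \right)} = \sqrt{2} \sqrt{g^{2}}$ ($C{\left(F,g \right)} = \sqrt{\left(g + g\right) g} = \sqrt{2 g g} = \sqrt{2 g^{2}} = \sqrt{2} \sqrt{g^{2}}$)
$C{\left(-5,-131 \right)} + 13723 = \sqrt{2} \sqrt{\left(-131\right)^{2}} + 13723 = \sqrt{2} \sqrt{17161} + 13723 = \sqrt{2} \cdot 131 + 13723 = 131 \sqrt{2} + 13723 = 13723 + 131 \sqrt{2}$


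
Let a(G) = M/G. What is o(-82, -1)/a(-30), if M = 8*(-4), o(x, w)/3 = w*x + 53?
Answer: 6075/16 ≈ 379.69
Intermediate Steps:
o(x, w) = 159 + 3*w*x (o(x, w) = 3*(w*x + 53) = 3*(53 + w*x) = 159 + 3*w*x)
M = -32
a(G) = -32/G
o(-82, -1)/a(-30) = (159 + 3*(-1)*(-82))/((-32/(-30))) = (159 + 246)/((-32*(-1/30))) = 405/(16/15) = 405*(15/16) = 6075/16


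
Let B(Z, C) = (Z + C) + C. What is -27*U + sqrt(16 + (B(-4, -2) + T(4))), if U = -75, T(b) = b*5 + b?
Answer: 2025 + 4*sqrt(2) ≈ 2030.7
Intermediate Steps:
B(Z, C) = Z + 2*C (B(Z, C) = (C + Z) + C = Z + 2*C)
T(b) = 6*b (T(b) = 5*b + b = 6*b)
-27*U + sqrt(16 + (B(-4, -2) + T(4))) = -27*(-75) + sqrt(16 + ((-4 + 2*(-2)) + 6*4)) = 2025 + sqrt(16 + ((-4 - 4) + 24)) = 2025 + sqrt(16 + (-8 + 24)) = 2025 + sqrt(16 + 16) = 2025 + sqrt(32) = 2025 + 4*sqrt(2)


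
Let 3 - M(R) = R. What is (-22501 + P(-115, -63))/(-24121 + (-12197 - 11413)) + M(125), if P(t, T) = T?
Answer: -5800618/47731 ≈ -121.53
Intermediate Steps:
M(R) = 3 - R
(-22501 + P(-115, -63))/(-24121 + (-12197 - 11413)) + M(125) = (-22501 - 63)/(-24121 + (-12197 - 11413)) + (3 - 1*125) = -22564/(-24121 - 23610) + (3 - 125) = -22564/(-47731) - 122 = -22564*(-1/47731) - 122 = 22564/47731 - 122 = -5800618/47731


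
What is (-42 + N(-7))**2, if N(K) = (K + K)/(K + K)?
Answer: 1681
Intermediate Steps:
N(K) = 1 (N(K) = (2*K)/((2*K)) = (2*K)*(1/(2*K)) = 1)
(-42 + N(-7))**2 = (-42 + 1)**2 = (-41)**2 = 1681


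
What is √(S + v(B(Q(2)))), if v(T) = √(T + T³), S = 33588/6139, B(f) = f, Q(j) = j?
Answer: √(206196732 + 37687321*√10)/6139 ≈ 2.9383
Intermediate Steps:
S = 33588/6139 (S = 33588*(1/6139) = 33588/6139 ≈ 5.4713)
√(S + v(B(Q(2)))) = √(33588/6139 + √(2 + 2³)) = √(33588/6139 + √(2 + 8)) = √(33588/6139 + √10)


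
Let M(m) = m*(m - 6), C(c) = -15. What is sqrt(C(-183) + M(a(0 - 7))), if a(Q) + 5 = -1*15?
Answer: sqrt(505) ≈ 22.472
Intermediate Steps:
a(Q) = -20 (a(Q) = -5 - 1*15 = -5 - 15 = -20)
M(m) = m*(-6 + m)
sqrt(C(-183) + M(a(0 - 7))) = sqrt(-15 - 20*(-6 - 20)) = sqrt(-15 - 20*(-26)) = sqrt(-15 + 520) = sqrt(505)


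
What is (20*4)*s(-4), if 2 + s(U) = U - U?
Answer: -160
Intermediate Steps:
s(U) = -2 (s(U) = -2 + (U - U) = -2 + 0 = -2)
(20*4)*s(-4) = (20*4)*(-2) = 80*(-2) = -160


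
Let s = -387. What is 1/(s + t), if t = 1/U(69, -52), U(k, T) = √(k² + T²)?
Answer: -2888955/1118025584 - √7465/1118025584 ≈ -0.0025841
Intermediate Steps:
U(k, T) = √(T² + k²)
t = √7465/7465 (t = 1/(√((-52)² + 69²)) = 1/(√(2704 + 4761)) = 1/(√7465) = √7465/7465 ≈ 0.011574)
1/(s + t) = 1/(-387 + √7465/7465)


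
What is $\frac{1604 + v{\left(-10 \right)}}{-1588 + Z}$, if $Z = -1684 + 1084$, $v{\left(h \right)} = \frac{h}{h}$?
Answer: $- \frac{1605}{2188} \approx -0.73355$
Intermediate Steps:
$v{\left(h \right)} = 1$
$Z = -600$
$\frac{1604 + v{\left(-10 \right)}}{-1588 + Z} = \frac{1604 + 1}{-1588 - 600} = \frac{1605}{-2188} = 1605 \left(- \frac{1}{2188}\right) = - \frac{1605}{2188}$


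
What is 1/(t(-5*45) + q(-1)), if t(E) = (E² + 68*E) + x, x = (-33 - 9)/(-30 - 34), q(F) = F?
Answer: 32/1130389 ≈ 2.8309e-5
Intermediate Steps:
x = 21/32 (x = -42/(-64) = -42*(-1/64) = 21/32 ≈ 0.65625)
t(E) = 21/32 + E² + 68*E (t(E) = (E² + 68*E) + 21/32 = 21/32 + E² + 68*E)
1/(t(-5*45) + q(-1)) = 1/((21/32 + (-5*45)² + 68*(-5*45)) - 1) = 1/((21/32 + (-225)² + 68*(-225)) - 1) = 1/((21/32 + 50625 - 15300) - 1) = 1/(1130421/32 - 1) = 1/(1130389/32) = 32/1130389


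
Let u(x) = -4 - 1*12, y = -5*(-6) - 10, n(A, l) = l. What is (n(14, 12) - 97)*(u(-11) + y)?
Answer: -340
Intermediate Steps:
y = 20 (y = 30 - 10 = 20)
u(x) = -16 (u(x) = -4 - 12 = -16)
(n(14, 12) - 97)*(u(-11) + y) = (12 - 97)*(-16 + 20) = -85*4 = -340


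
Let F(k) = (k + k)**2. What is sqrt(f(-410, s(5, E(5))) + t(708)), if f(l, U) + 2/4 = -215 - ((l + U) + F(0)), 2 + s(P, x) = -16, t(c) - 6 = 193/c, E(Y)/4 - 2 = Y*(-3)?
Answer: sqrt(27415707)/354 ≈ 14.791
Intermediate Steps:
E(Y) = 8 - 12*Y (E(Y) = 8 + 4*(Y*(-3)) = 8 + 4*(-3*Y) = 8 - 12*Y)
F(k) = 4*k**2 (F(k) = (2*k)**2 = 4*k**2)
t(c) = 6 + 193/c
s(P, x) = -18 (s(P, x) = -2 - 16 = -18)
f(l, U) = -431/2 - U - l (f(l, U) = -1/2 + (-215 - ((l + U) + 4*0**2)) = -1/2 + (-215 - ((U + l) + 4*0)) = -1/2 + (-215 - ((U + l) + 0)) = -1/2 + (-215 - (U + l)) = -1/2 + (-215 + (-U - l)) = -1/2 + (-215 - U - l) = -431/2 - U - l)
sqrt(f(-410, s(5, E(5))) + t(708)) = sqrt((-431/2 - 1*(-18) - 1*(-410)) + (6 + 193/708)) = sqrt((-431/2 + 18 + 410) + (6 + 193*(1/708))) = sqrt(425/2 + (6 + 193/708)) = sqrt(425/2 + 4441/708) = sqrt(154891/708) = sqrt(27415707)/354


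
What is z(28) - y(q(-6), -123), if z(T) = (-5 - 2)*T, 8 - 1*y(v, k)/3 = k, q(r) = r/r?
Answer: -589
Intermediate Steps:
q(r) = 1
y(v, k) = 24 - 3*k
z(T) = -7*T
z(28) - y(q(-6), -123) = -7*28 - (24 - 3*(-123)) = -196 - (24 + 369) = -196 - 1*393 = -196 - 393 = -589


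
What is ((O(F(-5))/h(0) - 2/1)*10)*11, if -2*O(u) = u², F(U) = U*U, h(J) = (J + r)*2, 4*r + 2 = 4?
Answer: -34595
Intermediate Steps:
r = ½ (r = -½ + (¼)*4 = -½ + 1 = ½ ≈ 0.50000)
h(J) = 1 + 2*J (h(J) = (J + ½)*2 = (½ + J)*2 = 1 + 2*J)
F(U) = U²
O(u) = -u²/2
((O(F(-5))/h(0) - 2/1)*10)*11 = (((-((-5)²)²/2)/(1 + 2*0) - 2/1)*10)*11 = (((-½*25²)/(1 + 0) - 2*1)*10)*11 = ((-½*625/1 - 2)*10)*11 = ((-625/2*1 - 2)*10)*11 = ((-625/2 - 2)*10)*11 = -629/2*10*11 = -3145*11 = -34595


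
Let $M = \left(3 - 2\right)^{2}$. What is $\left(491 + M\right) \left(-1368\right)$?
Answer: $-673056$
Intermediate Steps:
$M = 1$ ($M = 1^{2} = 1$)
$\left(491 + M\right) \left(-1368\right) = \left(491 + 1\right) \left(-1368\right) = 492 \left(-1368\right) = -673056$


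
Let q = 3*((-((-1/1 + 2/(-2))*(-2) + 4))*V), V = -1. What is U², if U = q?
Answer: 576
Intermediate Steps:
q = 24 (q = 3*(-((-1/1 + 2/(-2))*(-2) + 4)*(-1)) = 3*(-((-1*1 + 2*(-½))*(-2) + 4)*(-1)) = 3*(-((-1 - 1)*(-2) + 4)*(-1)) = 3*(-(-2*(-2) + 4)*(-1)) = 3*(-(4 + 4)*(-1)) = 3*(-1*8*(-1)) = 3*(-8*(-1)) = 3*8 = 24)
U = 24
U² = 24² = 576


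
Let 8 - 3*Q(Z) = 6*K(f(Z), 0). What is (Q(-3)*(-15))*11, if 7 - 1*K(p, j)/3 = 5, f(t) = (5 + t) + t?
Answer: 1540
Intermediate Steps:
f(t) = 5 + 2*t
K(p, j) = 6 (K(p, j) = 21 - 3*5 = 21 - 15 = 6)
Q(Z) = -28/3 (Q(Z) = 8/3 - 2*6 = 8/3 - ⅓*36 = 8/3 - 12 = -28/3)
(Q(-3)*(-15))*11 = -28/3*(-15)*11 = 140*11 = 1540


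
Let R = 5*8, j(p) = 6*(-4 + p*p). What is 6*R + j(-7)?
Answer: 510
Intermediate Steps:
j(p) = -24 + 6*p² (j(p) = 6*(-4 + p²) = -24 + 6*p²)
R = 40
6*R + j(-7) = 6*40 + (-24 + 6*(-7)²) = 240 + (-24 + 6*49) = 240 + (-24 + 294) = 240 + 270 = 510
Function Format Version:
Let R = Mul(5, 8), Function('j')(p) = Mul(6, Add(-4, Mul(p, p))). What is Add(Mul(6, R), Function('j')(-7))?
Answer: 510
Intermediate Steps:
Function('j')(p) = Add(-24, Mul(6, Pow(p, 2))) (Function('j')(p) = Mul(6, Add(-4, Pow(p, 2))) = Add(-24, Mul(6, Pow(p, 2))))
R = 40
Add(Mul(6, R), Function('j')(-7)) = Add(Mul(6, 40), Add(-24, Mul(6, Pow(-7, 2)))) = Add(240, Add(-24, Mul(6, 49))) = Add(240, Add(-24, 294)) = Add(240, 270) = 510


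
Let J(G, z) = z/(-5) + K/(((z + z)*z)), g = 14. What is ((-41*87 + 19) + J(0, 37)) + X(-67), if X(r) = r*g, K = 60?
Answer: -30757173/6845 ≈ -4493.4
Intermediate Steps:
X(r) = 14*r (X(r) = r*14 = 14*r)
J(G, z) = 30/z² - z/5 (J(G, z) = z/(-5) + 60/(((z + z)*z)) = z*(-⅕) + 60/(((2*z)*z)) = -z/5 + 60/((2*z²)) = -z/5 + 60*(1/(2*z²)) = -z/5 + 30/z² = 30/z² - z/5)
((-41*87 + 19) + J(0, 37)) + X(-67) = ((-41*87 + 19) + (30/37² - ⅕*37)) + 14*(-67) = ((-3567 + 19) + (30*(1/1369) - 37/5)) - 938 = (-3548 + (30/1369 - 37/5)) - 938 = (-3548 - 50503/6845) - 938 = -24336563/6845 - 938 = -30757173/6845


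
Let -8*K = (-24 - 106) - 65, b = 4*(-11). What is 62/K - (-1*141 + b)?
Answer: 36571/195 ≈ 187.54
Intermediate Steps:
b = -44
K = 195/8 (K = -((-24 - 106) - 65)/8 = -(-130 - 65)/8 = -⅛*(-195) = 195/8 ≈ 24.375)
62/K - (-1*141 + b) = 62/(195/8) - (-1*141 - 44) = 62*(8/195) - (-141 - 44) = 496/195 - 1*(-185) = 496/195 + 185 = 36571/195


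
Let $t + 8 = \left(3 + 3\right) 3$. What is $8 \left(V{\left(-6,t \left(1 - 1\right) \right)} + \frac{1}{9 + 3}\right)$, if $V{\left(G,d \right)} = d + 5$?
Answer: $\frac{122}{3} \approx 40.667$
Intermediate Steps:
$t = 10$ ($t = -8 + \left(3 + 3\right) 3 = -8 + 6 \cdot 3 = -8 + 18 = 10$)
$V{\left(G,d \right)} = 5 + d$
$8 \left(V{\left(-6,t \left(1 - 1\right) \right)} + \frac{1}{9 + 3}\right) = 8 \left(\left(5 + 10 \left(1 - 1\right)\right) + \frac{1}{9 + 3}\right) = 8 \left(\left(5 + 10 \cdot 0\right) + \frac{1}{12}\right) = 8 \left(\left(5 + 0\right) + \frac{1}{12}\right) = 8 \left(5 + \frac{1}{12}\right) = 8 \cdot \frac{61}{12} = \frac{122}{3}$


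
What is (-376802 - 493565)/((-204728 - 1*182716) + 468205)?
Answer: -870367/80761 ≈ -10.777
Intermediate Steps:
(-376802 - 493565)/((-204728 - 1*182716) + 468205) = -870367/((-204728 - 182716) + 468205) = -870367/(-387444 + 468205) = -870367/80761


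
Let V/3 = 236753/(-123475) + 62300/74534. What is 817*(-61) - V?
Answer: -46428863998/931675 ≈ -49834.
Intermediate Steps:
V = -3022977/931675 (V = 3*(236753/(-123475) + 62300/74534) = 3*(236753*(-1/123475) + 62300*(1/74534)) = 3*(-21523/11225 + 31150/37267) = 3*(-1007659/931675) = -3022977/931675 ≈ -3.2447)
817*(-61) - V = 817*(-61) - 1*(-3022977/931675) = -49837 + 3022977/931675 = -46428863998/931675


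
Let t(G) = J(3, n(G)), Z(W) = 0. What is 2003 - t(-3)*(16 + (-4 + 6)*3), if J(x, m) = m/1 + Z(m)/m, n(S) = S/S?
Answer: 1981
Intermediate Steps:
n(S) = 1
J(x, m) = m (J(x, m) = m/1 + 0/m = m*1 + 0 = m + 0 = m)
t(G) = 1
2003 - t(-3)*(16 + (-4 + 6)*3) = 2003 - (16 + (-4 + 6)*3) = 2003 - (16 + 2*3) = 2003 - (16 + 6) = 2003 - 22 = 1981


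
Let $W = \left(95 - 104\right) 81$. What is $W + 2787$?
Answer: $2058$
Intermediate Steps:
$W = -729$ ($W = \left(-9\right) 81 = -729$)
$W + 2787 = -729 + 2787 = 2058$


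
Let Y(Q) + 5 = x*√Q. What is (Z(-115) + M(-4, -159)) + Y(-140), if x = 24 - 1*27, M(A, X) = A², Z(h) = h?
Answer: -104 - 6*I*√35 ≈ -104.0 - 35.496*I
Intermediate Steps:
x = -3 (x = 24 - 27 = -3)
Y(Q) = -5 - 3*√Q
(Z(-115) + M(-4, -159)) + Y(-140) = (-115 + (-4)²) + (-5 - 6*I*√35) = (-115 + 16) + (-5 - 6*I*√35) = -99 + (-5 - 6*I*√35) = -104 - 6*I*√35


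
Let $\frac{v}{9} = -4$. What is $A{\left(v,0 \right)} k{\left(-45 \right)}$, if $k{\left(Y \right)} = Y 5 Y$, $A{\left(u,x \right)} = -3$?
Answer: $-30375$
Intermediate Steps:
$v = -36$ ($v = 9 \left(-4\right) = -36$)
$k{\left(Y \right)} = 5 Y^{2}$ ($k{\left(Y \right)} = 5 Y Y = 5 Y^{2}$)
$A{\left(v,0 \right)} k{\left(-45 \right)} = - 3 \cdot 5 \left(-45\right)^{2} = - 3 \cdot 5 \cdot 2025 = \left(-3\right) 10125 = -30375$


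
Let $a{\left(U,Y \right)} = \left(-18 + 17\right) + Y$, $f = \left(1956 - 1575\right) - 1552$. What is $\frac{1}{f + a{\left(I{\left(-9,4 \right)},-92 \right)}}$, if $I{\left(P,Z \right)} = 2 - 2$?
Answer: $- \frac{1}{1264} \approx -0.00079114$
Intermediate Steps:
$f = -1171$ ($f = 381 - 1552 = -1171$)
$I{\left(P,Z \right)} = 0$ ($I{\left(P,Z \right)} = 2 - 2 = 0$)
$a{\left(U,Y \right)} = -1 + Y$
$\frac{1}{f + a{\left(I{\left(-9,4 \right)},-92 \right)}} = \frac{1}{-1171 - 93} = \frac{1}{-1264} = - \frac{1}{1264}$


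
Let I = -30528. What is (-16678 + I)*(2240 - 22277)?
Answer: 945866622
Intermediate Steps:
(-16678 + I)*(2240 - 22277) = (-16678 - 30528)*(2240 - 22277) = -47206*(-20037) = 945866622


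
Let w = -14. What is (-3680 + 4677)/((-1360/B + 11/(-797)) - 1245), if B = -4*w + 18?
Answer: -29400533/37256172 ≈ -0.78915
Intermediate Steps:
B = 74 (B = -4*(-14) + 18 = 56 + 18 = 74)
(-3680 + 4677)/((-1360/B + 11/(-797)) - 1245) = (-3680 + 4677)/((-1360/74 + 11/(-797)) - 1245) = 997/((-1360*1/74 + 11*(-1/797)) - 1245) = 997/((-680/37 - 11/797) - 1245) = 997/(-542367/29489 - 1245) = 997/(-37256172/29489) = 997*(-29489/37256172) = -29400533/37256172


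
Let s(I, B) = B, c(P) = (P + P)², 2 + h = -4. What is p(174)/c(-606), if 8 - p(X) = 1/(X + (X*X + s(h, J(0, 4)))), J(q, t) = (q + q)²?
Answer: 243599/44729344800 ≈ 5.4461e-6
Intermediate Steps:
h = -6 (h = -2 - 4 = -6)
c(P) = 4*P² (c(P) = (2*P)² = 4*P²)
J(q, t) = 4*q² (J(q, t) = (2*q)² = 4*q²)
p(X) = 8 - 1/(X + X²) (p(X) = 8 - 1/(X + (X*X + 4*0²)) = 8 - 1/(X + (X² + 4*0)) = 8 - 1/(X + (X² + 0)) = 8 - 1/(X + X²))
p(174)/c(-606) = ((-1 + 8*174 + 8*174²)/(174*(1 + 174)))/((4*(-606)²)) = ((1/174)*(-1 + 1392 + 8*30276)/175)/((4*367236)) = ((1/174)*(1/175)*(-1 + 1392 + 242208))/1468944 = ((1/174)*(1/175)*243599)*(1/1468944) = (243599/30450)*(1/1468944) = 243599/44729344800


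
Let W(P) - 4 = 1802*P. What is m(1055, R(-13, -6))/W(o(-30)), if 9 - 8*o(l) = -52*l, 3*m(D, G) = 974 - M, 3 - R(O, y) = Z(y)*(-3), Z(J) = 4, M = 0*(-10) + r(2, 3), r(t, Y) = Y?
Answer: -3884/4192305 ≈ -0.00092646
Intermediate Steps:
M = 3 (M = 0*(-10) + 3 = 0 + 3 = 3)
R(O, y) = 15 (R(O, y) = 3 - 4*(-3) = 3 - 1*(-12) = 3 + 12 = 15)
m(D, G) = 971/3 (m(D, G) = (974 - 1*3)/3 = (974 - 3)/3 = (⅓)*971 = 971/3)
o(l) = 9/8 + 13*l/2 (o(l) = 9/8 - (-13)*l/2 = 9/8 + 13*l/2)
W(P) = 4 + 1802*P
m(1055, R(-13, -6))/W(o(-30)) = 971/(3*(4 + 1802*(9/8 + (13/2)*(-30)))) = 971/(3*(4 + 1802*(9/8 - 195))) = 971/(3*(4 + 1802*(-1551/8))) = 971/(3*(4 - 1397451/4)) = 971/(3*(-1397435/4)) = (971/3)*(-4/1397435) = -3884/4192305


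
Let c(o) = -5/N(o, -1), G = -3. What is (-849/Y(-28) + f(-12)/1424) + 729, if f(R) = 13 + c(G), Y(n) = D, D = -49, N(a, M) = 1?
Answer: 6509509/8722 ≈ 746.33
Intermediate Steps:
Y(n) = -49
c(o) = -5 (c(o) = -5/1 = -5*1 = -5)
f(R) = 8 (f(R) = 13 - 5 = 8)
(-849/Y(-28) + f(-12)/1424) + 729 = (-849/(-49) + 8/1424) + 729 = (-849*(-1/49) + 8*(1/1424)) + 729 = (849/49 + 1/178) + 729 = 151171/8722 + 729 = 6509509/8722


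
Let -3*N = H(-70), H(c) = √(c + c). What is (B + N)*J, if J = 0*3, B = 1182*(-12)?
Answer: 0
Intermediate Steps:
B = -14184
J = 0
H(c) = √2*√c (H(c) = √(2*c) = √2*√c)
N = -2*I*√35/3 (N = -√2*√(-70)/3 = -√2*I*√70/3 = -2*I*√35/3 ≈ -3.9441*I)
(B + N)*J = (-14184 - 2*I*√35/3)*0 = 0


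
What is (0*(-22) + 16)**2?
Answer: 256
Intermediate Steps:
(0*(-22) + 16)**2 = (0 + 16)**2 = 16**2 = 256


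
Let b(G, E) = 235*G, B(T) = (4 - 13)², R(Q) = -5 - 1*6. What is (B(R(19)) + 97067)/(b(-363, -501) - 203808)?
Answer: -97148/289113 ≈ -0.33602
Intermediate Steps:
R(Q) = -11 (R(Q) = -5 - 6 = -11)
B(T) = 81 (B(T) = (-9)² = 81)
(B(R(19)) + 97067)/(b(-363, -501) - 203808) = (81 + 97067)/(235*(-363) - 203808) = 97148/(-85305 - 203808) = 97148/(-289113) = 97148*(-1/289113) = -97148/289113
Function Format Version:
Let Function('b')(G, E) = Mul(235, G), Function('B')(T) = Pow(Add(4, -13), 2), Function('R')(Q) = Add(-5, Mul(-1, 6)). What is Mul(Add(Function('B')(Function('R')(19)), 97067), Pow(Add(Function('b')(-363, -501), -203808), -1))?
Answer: Rational(-97148, 289113) ≈ -0.33602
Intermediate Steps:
Function('R')(Q) = -11 (Function('R')(Q) = Add(-5, -6) = -11)
Function('B')(T) = 81 (Function('B')(T) = Pow(-9, 2) = 81)
Mul(Add(Function('B')(Function('R')(19)), 97067), Pow(Add(Function('b')(-363, -501), -203808), -1)) = Mul(Add(81, 97067), Pow(Add(Mul(235, -363), -203808), -1)) = Mul(97148, Pow(Add(-85305, -203808), -1)) = Mul(97148, Pow(-289113, -1)) = Mul(97148, Rational(-1, 289113)) = Rational(-97148, 289113)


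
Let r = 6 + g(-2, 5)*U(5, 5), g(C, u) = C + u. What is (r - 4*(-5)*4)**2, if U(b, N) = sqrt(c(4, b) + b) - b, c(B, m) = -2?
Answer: 5068 + 426*sqrt(3) ≈ 5805.9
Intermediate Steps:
U(b, N) = sqrt(-2 + b) - b
r = -9 + 3*sqrt(3) (r = 6 + (-2 + 5)*(sqrt(-2 + 5) - 1*5) = 6 + 3*(sqrt(3) - 5) = 6 + 3*(-5 + sqrt(3)) = 6 + (-15 + 3*sqrt(3)) = -9 + 3*sqrt(3) ≈ -3.8038)
(r - 4*(-5)*4)**2 = ((-9 + 3*sqrt(3)) - 4*(-5)*4)**2 = ((-9 + 3*sqrt(3)) + 20*4)**2 = ((-9 + 3*sqrt(3)) + 80)**2 = (71 + 3*sqrt(3))**2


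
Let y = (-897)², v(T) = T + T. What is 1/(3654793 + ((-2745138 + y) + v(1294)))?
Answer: 1/1716852 ≈ 5.8246e-7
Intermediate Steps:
v(T) = 2*T
y = 804609
1/(3654793 + ((-2745138 + y) + v(1294))) = 1/(3654793 + ((-2745138 + 804609) + 2*1294)) = 1/(3654793 + (-1940529 + 2588)) = 1/(3654793 - 1937941) = 1/1716852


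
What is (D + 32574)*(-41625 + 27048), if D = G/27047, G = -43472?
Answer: -298654086534/629 ≈ -4.7481e+8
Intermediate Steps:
D = -43472/27047 ≈ -1.6073
(D + 32574)*(-41625 + 27048) = (-43472/27047 + 32574)*(-41625 + 27048) = (880985506/27047)*(-14577) = -298654086534/629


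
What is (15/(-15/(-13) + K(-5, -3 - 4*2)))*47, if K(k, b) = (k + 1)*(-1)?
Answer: 9165/67 ≈ 136.79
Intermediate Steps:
K(k, b) = -1 - k (K(k, b) = (1 + k)*(-1) = -1 - k)
(15/(-15/(-13) + K(-5, -3 - 4*2)))*47 = (15/(-15/(-13) + (-1 - 1*(-5))))*47 = (15/(-15*(-1/13) + (-1 + 5)))*47 = (15/(15/13 + 4))*47 = (15/(67/13))*47 = ((13/67)*15)*47 = (195/67)*47 = 9165/67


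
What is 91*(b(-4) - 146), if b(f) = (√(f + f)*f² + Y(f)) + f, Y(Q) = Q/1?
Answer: -14014 + 2912*I*√2 ≈ -14014.0 + 4118.2*I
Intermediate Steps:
Y(Q) = Q (Y(Q) = Q*1 = Q)
b(f) = 2*f + √2*f^(5/2) (b(f) = (√(f + f)*f² + f) + f = (√(2*f)*f² + f) + f = ((√2*√f)*f² + f) + f = (√2*f^(5/2) + f) + f = (f + √2*f^(5/2)) + f = 2*f + √2*f^(5/2))
91*(b(-4) - 146) = 91*((2*(-4) + √2*(-4)^(5/2)) - 146) = 91*((-8 + √2*(32*I)) - 146) = 91*((-8 + 32*I*√2) - 146) = 91*(-154 + 32*I*√2) = -14014 + 2912*I*√2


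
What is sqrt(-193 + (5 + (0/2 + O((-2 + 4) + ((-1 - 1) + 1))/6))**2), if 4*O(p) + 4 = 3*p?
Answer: I*sqrt(97007)/24 ≈ 12.977*I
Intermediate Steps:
O(p) = -1 + 3*p/4 (O(p) = -1 + (3*p)/4 = -1 + 3*p/4)
sqrt(-193 + (5 + (0/2 + O((-2 + 4) + ((-1 - 1) + 1))/6))**2) = sqrt(-193 + (5 + (0/2 + (-1 + 3*((-2 + 4) + ((-1 - 1) + 1))/4)/6))**2) = sqrt(-193 + (5 + (0*(1/2) + (-1 + 3*(2 + (-2 + 1))/4)*(1/6)))**2) = sqrt(-193 + (5 + (0 + (-1 + 3*(2 - 1)/4)*(1/6)))**2) = sqrt(-193 + (5 + (0 + (-1 + (3/4)*1)*(1/6)))**2) = sqrt(-193 + (5 + (0 + (-1 + 3/4)*(1/6)))**2) = sqrt(-193 + (5 + (0 - 1/4*1/6))**2) = sqrt(-193 + (5 + (0 - 1/24))**2) = sqrt(-193 + (5 - 1/24)**2) = sqrt(-193 + (119/24)**2) = sqrt(-193 + 14161/576) = sqrt(-97007/576) = I*sqrt(97007)/24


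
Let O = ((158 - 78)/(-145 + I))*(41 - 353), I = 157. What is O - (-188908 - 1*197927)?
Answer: 384755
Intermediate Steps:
O = -2080 (O = ((158 - 78)/(-145 + 157))*(41 - 353) = (80/12)*(-312) = (80*(1/12))*(-312) = (20/3)*(-312) = -2080)
O - (-188908 - 1*197927) = -2080 - (-188908 - 1*197927) = -2080 - (-188908 - 197927) = -2080 - 1*(-386835) = -2080 + 386835 = 384755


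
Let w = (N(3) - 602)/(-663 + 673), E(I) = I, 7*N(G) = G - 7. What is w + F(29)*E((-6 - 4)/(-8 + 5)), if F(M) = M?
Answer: 3823/105 ≈ 36.410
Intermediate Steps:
N(G) = -1 + G/7 (N(G) = (G - 7)/7 = (-7 + G)/7 = -1 + G/7)
w = -2109/35 (w = ((-1 + (⅐)*3) - 602)/(-663 + 673) = ((-1 + 3/7) - 602)/10 = (-4/7 - 602)*(⅒) = -4218/7*⅒ = -2109/35 ≈ -60.257)
w + F(29)*E((-6 - 4)/(-8 + 5)) = -2109/35 + 29*((-6 - 4)/(-8 + 5)) = -2109/35 + 29*(-10/(-3)) = -2109/35 + 29*(-10*(-⅓)) = -2109/35 + 29*(10/3) = -2109/35 + 290/3 = 3823/105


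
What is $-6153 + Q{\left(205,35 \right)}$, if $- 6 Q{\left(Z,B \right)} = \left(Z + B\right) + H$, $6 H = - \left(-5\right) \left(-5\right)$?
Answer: $- \frac{222923}{36} \approx -6192.3$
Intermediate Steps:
$H = - \frac{25}{6}$ ($H = \frac{\left(-1\right) \left(\left(-5\right) \left(-5\right)\right)}{6} = \frac{\left(-1\right) 25}{6} = \frac{1}{6} \left(-25\right) = - \frac{25}{6} \approx -4.1667$)
$Q{\left(Z,B \right)} = \frac{25}{36} - \frac{B}{6} - \frac{Z}{6}$ ($Q{\left(Z,B \right)} = - \frac{\left(Z + B\right) - \frac{25}{6}}{6} = - \frac{\left(B + Z\right) - \frac{25}{6}}{6} = - \frac{- \frac{25}{6} + B + Z}{6} = \frac{25}{36} - \frac{B}{6} - \frac{Z}{6}$)
$-6153 + Q{\left(205,35 \right)} = -6153 - \frac{1415}{36} = - \frac{222923}{36}$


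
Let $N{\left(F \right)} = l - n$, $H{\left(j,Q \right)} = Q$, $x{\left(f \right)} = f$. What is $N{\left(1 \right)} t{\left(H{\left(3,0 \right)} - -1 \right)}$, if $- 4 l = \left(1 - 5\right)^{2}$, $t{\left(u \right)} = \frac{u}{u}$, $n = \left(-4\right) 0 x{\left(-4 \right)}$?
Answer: $-4$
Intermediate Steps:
$n = 0$ ($n = \left(-4\right) 0 \left(-4\right) = 0 \left(-4\right) = 0$)
$t{\left(u \right)} = 1$
$l = -4$ ($l = - \frac{\left(1 - 5\right)^{2}}{4} = - \frac{\left(-4\right)^{2}}{4} = \left(- \frac{1}{4}\right) 16 = -4$)
$N{\left(F \right)} = -4$ ($N{\left(F \right)} = -4 - 0 = -4 + 0 = -4$)
$N{\left(1 \right)} t{\left(H{\left(3,0 \right)} - -1 \right)} = \left(-4\right) 1 = -4$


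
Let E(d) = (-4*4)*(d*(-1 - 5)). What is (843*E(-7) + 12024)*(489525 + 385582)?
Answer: -485222328504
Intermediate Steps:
E(d) = 96*d (E(d) = -16*d*(-6) = -(-96)*d = 96*d)
(843*E(-7) + 12024)*(489525 + 385582) = (843*(96*(-7)) + 12024)*(489525 + 385582) = (843*(-672) + 12024)*875107 = (-566496 + 12024)*875107 = -554472*875107 = -485222328504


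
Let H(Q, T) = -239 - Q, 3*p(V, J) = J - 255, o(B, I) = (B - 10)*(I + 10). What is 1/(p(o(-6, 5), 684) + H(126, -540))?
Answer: -1/222 ≈ -0.0045045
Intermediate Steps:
o(B, I) = (-10 + B)*(10 + I)
p(V, J) = -85 + J/3 (p(V, J) = (J - 255)/3 = (-255 + J)/3 = -85 + J/3)
1/(p(o(-6, 5), 684) + H(126, -540)) = 1/((-85 + (1/3)*684) + (-239 - 1*126)) = 1/((-85 + 228) + (-239 - 126)) = 1/(143 - 365) = 1/(-222) = -1/222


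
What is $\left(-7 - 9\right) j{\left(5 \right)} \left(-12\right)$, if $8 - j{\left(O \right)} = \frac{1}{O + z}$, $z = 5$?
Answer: $\frac{7584}{5} \approx 1516.8$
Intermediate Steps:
$j{\left(O \right)} = 8 - \frac{1}{5 + O}$ ($j{\left(O \right)} = 8 - \frac{1}{O + 5} = 8 - \frac{1}{5 + O}$)
$\left(-7 - 9\right) j{\left(5 \right)} \left(-12\right) = \left(-7 - 9\right) \frac{39 + 8 \cdot 5}{5 + 5} \left(-12\right) = - 16 \frac{39 + 40}{10} \left(-12\right) = - 16 \cdot \frac{1}{10} \cdot 79 \left(-12\right) = \left(-16\right) \frac{79}{10} \left(-12\right) = \left(- \frac{632}{5}\right) \left(-12\right) = \frac{7584}{5}$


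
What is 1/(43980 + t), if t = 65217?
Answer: 1/109197 ≈ 9.1578e-6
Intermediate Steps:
1/(43980 + t) = 1/(43980 + 65217) = 1/109197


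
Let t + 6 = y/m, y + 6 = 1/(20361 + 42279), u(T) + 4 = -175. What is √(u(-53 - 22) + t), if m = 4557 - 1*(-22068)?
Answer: I*√635287001702501/1853100 ≈ 13.601*I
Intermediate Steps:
u(T) = -179 (u(T) = -4 - 175 = -179)
m = 26625 (m = 4557 + 22068 = 26625)
y = -375839/62640 (y = -6 + 1/(20361 + 42279) = -6 + 1/62640 = -375839/62640 ≈ -6.0000)
t = -10007115839/1667790000 (t = -6 - 375839/62640/26625 = -6 - 375839/62640*1/26625 = -6 - 375839/1667790000 = -10007115839/1667790000 ≈ -6.0002)
√(u(-53 - 22) + t) = √(-179 - 10007115839/1667790000) = √(-308541525839/1667790000) = I*√635287001702501/1853100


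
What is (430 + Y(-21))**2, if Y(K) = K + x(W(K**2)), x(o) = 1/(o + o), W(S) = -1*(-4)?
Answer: 10712529/64 ≈ 1.6738e+5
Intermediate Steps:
W(S) = 4
x(o) = 1/(2*o)
Y(K) = 1/8 + K (Y(K) = K + (1/2)/4 = K + (1/2)*(1/4) = K + 1/8 = 1/8 + K)
(430 + Y(-21))**2 = (430 + (1/8 - 21))**2 = (430 - 167/8)**2 = (3273/8)**2 = 10712529/64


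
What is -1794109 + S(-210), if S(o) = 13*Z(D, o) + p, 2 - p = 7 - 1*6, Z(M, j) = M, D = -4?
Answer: -1794160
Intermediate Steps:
p = 1 (p = 2 - (7 - 1*6) = 2 - (7 - 6) = 2 - 1*1 = 2 - 1 = 1)
S(o) = -51 (S(o) = 13*(-4) + 1 = -52 + 1 = -51)
-1794109 + S(-210) = -1794109 - 51 = -1794160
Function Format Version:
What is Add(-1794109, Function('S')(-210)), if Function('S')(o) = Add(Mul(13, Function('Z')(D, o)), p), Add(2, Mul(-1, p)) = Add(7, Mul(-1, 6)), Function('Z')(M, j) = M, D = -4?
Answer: -1794160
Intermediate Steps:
p = 1 (p = Add(2, Mul(-1, Add(7, Mul(-1, 6)))) = Add(2, Mul(-1, Add(7, -6))) = Add(2, Mul(-1, 1)) = Add(2, -1) = 1)
Function('S')(o) = -51 (Function('S')(o) = Add(Mul(13, -4), 1) = Add(-52, 1) = -51)
Add(-1794109, Function('S')(-210)) = Add(-1794109, -51) = -1794160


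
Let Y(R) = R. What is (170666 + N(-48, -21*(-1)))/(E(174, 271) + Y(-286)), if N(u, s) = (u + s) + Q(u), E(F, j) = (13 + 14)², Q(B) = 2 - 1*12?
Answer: 170629/443 ≈ 385.17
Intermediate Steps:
Q(B) = -10 (Q(B) = 2 - 12 = -10)
E(F, j) = 729 (E(F, j) = 27² = 729)
N(u, s) = -10 + s + u (N(u, s) = (u + s) - 10 = (s + u) - 10 = -10 + s + u)
(170666 + N(-48, -21*(-1)))/(E(174, 271) + Y(-286)) = (170666 + (-10 - 21*(-1) - 48))/(729 - 286) = (170666 + (-10 + 21 - 48))/443 = (170666 - 37)*(1/443) = 170629*(1/443) = 170629/443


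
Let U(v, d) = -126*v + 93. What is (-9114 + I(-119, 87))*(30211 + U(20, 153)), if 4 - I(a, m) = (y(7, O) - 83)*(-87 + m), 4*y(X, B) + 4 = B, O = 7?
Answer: -253112240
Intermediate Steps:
U(v, d) = 93 - 126*v
y(X, B) = -1 + B/4
I(a, m) = -28607/4 + 329*m/4 (I(a, m) = 4 - ((-1 + (¼)*7) - 83)*(-87 + m) = 4 - ((-1 + 7/4) - 83)*(-87 + m) = 4 - (¾ - 83)*(-87 + m) = 4 - (-329)*(-87 + m)/4 = 4 - (28623/4 - 329*m/4) = 4 + (-28623/4 + 329*m/4) = -28607/4 + 329*m/4)
(-9114 + I(-119, 87))*(30211 + U(20, 153)) = (-9114 + (-28607/4 + (329/4)*87))*(30211 + (93 - 126*20)) = (-9114 + (-28607/4 + 28623/4))*(30211 + (93 - 2520)) = (-9114 + 4)*(30211 - 2427) = -9110*27784 = -253112240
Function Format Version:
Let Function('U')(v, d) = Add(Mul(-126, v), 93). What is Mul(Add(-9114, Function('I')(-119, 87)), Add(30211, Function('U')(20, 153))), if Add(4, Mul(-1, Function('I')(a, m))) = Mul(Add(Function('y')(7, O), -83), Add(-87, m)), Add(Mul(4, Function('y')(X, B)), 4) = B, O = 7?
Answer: -253112240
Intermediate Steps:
Function('U')(v, d) = Add(93, Mul(-126, v))
Function('y')(X, B) = Add(-1, Mul(Rational(1, 4), B))
Function('I')(a, m) = Add(Rational(-28607, 4), Mul(Rational(329, 4), m)) (Function('I')(a, m) = Add(4, Mul(-1, Mul(Add(Add(-1, Mul(Rational(1, 4), 7)), -83), Add(-87, m)))) = Add(4, Mul(-1, Mul(Add(Add(-1, Rational(7, 4)), -83), Add(-87, m)))) = Add(4, Mul(-1, Mul(Add(Rational(3, 4), -83), Add(-87, m)))) = Add(4, Mul(-1, Mul(Rational(-329, 4), Add(-87, m)))) = Add(4, Mul(-1, Add(Rational(28623, 4), Mul(Rational(-329, 4), m)))) = Add(4, Add(Rational(-28623, 4), Mul(Rational(329, 4), m))) = Add(Rational(-28607, 4), Mul(Rational(329, 4), m)))
Mul(Add(-9114, Function('I')(-119, 87)), Add(30211, Function('U')(20, 153))) = Mul(Add(-9114, Add(Rational(-28607, 4), Mul(Rational(329, 4), 87))), Add(30211, Add(93, Mul(-126, 20)))) = Mul(Add(-9114, Add(Rational(-28607, 4), Rational(28623, 4))), Add(30211, Add(93, -2520))) = Mul(Add(-9114, 4), Add(30211, -2427)) = Mul(-9110, 27784) = -253112240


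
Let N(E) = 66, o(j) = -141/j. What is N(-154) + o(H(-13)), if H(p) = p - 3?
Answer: 1197/16 ≈ 74.813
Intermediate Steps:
H(p) = -3 + p
N(-154) + o(H(-13)) = 66 - 141/(-3 - 13) = 66 - 141/(-16) = 66 - 141*(-1/16) = 66 + 141/16 = 1197/16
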